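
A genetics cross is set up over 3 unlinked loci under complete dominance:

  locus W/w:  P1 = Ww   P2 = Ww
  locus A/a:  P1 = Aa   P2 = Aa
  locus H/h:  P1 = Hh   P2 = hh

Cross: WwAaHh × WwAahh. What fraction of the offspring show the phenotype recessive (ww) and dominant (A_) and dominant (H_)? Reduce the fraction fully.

P(ww A_ H_) = 3/32

WwAaHh gametes: WAH×1, WAh×1, WaH×1, Wah×1, wAH×1, wAh×1, waH×1, wah×1
WwAahh gametes: WAh×2, Wah×2, wAh×2, wah×2
WwAaHh×WwAahh grid (8·8=64): WWAAHh=2 WWAAhh=2 WWAaHh=4 WWAahh=4 WWaaHh=2 WWaahh=2 WwAAHh=4 WwAAhh=4 WwAaHh=8 WwAahh=8 WwaaHh=4 Wwaahh=4 wwAAHh=2 wwAAhh=2 wwAaHh=4 wwAahh=4 wwaaHh=2 wwaahh=2
ww A_ H_ hits 6/64; gcd=2; 6÷2/64÷2 = 3/32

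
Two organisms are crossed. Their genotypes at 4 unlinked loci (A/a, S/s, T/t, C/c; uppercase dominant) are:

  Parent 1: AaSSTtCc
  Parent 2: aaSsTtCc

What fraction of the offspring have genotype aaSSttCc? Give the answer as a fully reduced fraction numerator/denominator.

P(aaSSttCc) = 1/32

AaSSTtCc gametes: ASTC×2, ASTc×2, AStC×2, AStc×2, aSTC×2, aSTc×2, aStC×2, aStc×2
aaSsTtCc gametes: aSTC×2, aSTc×2, aStC×2, aStc×2, asTC×2, asTc×2, astC×2, astc×2
AaSSTtCc×aaSsTtCc grid (16·16=256): AaSSTTCC=4 AaSSTTCc=8 AaSSTTcc=4 AaSSTtCC=8 AaSSTtCc=16 AaSSTtcc=8 AaSSttCC=4 AaSSttCc=8 AaSSttcc=4 AaSsTTCC=4 AaSsTTCc=8 AaSsTTcc=4 AaSsTtCC=8 AaSsTtCc=16 AaSsTtcc=8 AaSsttCC=4 AaSsttCc=8 AaSsttcc=4 aaSSTTCC=4 aaSSTTCc=8 aaSSTTcc=4 aaSSTtCC=8 aaSSTtCc=16 aaSSTtcc=8 aaSSttCC=4 aaSSttCc=8 aaSSttcc=4 aaSsTTCC=4 aaSsTTCc=8 aaSsTTcc=4 aaSsTtCC=8 aaSsTtCc=16 aaSsTtcc=8 aaSsttCC=4 aaSsttCc=8 aaSsttcc=4
aaSSttCc hits 8/256; gcd=8; 8÷8/256÷8 = 1/32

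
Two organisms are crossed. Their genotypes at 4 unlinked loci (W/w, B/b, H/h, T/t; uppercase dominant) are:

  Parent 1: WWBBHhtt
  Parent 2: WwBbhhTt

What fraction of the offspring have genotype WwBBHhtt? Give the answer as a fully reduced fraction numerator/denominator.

WWBBHhtt gametes: WBHt×8, WBht×8
WwBbhhTt gametes: WBhT×2, WBht×2, WbhT×2, Wbht×2, wBhT×2, wBht×2, wbhT×2, wbht×2
WWBBHhtt×WwBbhhTt grid (16·16=256): WWBBHhTt=16 WWBBHhtt=16 WWBBhhTt=16 WWBBhhtt=16 WWBbHhTt=16 WWBbHhtt=16 WWBbhhTt=16 WWBbhhtt=16 WwBBHhTt=16 WwBBHhtt=16 WwBBhhTt=16 WwBBhhtt=16 WwBbHhTt=16 WwBbHhtt=16 WwBbhhTt=16 WwBbhhtt=16
WwBBHhtt hits 16/256; gcd=16; 16÷16/256÷16 = 1/16

P(WwBBHhtt) = 1/16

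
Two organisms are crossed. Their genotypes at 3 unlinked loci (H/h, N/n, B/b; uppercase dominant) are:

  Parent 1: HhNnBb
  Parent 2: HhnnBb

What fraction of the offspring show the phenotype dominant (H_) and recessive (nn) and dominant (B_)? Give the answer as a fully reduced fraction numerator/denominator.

P(H_ nn B_) = 9/32

HhNnBb gametes: HNB×1, HNb×1, HnB×1, Hnb×1, hNB×1, hNb×1, hnB×1, hnb×1
HhnnBb gametes: HnB×2, Hnb×2, hnB×2, hnb×2
HhNnBb×HhnnBb grid (8·8=64): HHNnBB=2 HHNnBb=4 HHNnbb=2 HHnnBB=2 HHnnBb=4 HHnnbb=2 HhNnBB=4 HhNnBb=8 HhNnbb=4 HhnnBB=4 HhnnBb=8 Hhnnbb=4 hhNnBB=2 hhNnBb=4 hhNnbb=2 hhnnBB=2 hhnnBb=4 hhnnbb=2
H_ nn B_ hits 18/64; gcd=2; 18÷2/64÷2 = 9/32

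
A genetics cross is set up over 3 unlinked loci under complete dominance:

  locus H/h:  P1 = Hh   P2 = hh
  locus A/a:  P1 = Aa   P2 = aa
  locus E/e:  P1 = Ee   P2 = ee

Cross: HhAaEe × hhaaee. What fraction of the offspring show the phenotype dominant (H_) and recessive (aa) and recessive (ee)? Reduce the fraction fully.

P(H_ aa ee) = 1/8

HhAaEe gametes: HAE×1, HAe×1, HaE×1, Hae×1, hAE×1, hAe×1, haE×1, hae×1
hhaaee gametes: hae×8
HhAaEe×hhaaee grid (8·8=64): HhAaEe=8 HhAaee=8 HhaaEe=8 Hhaaee=8 hhAaEe=8 hhAaee=8 hhaaEe=8 hhaaee=8
H_ aa ee hits 8/64; gcd=8; 8÷8/64÷8 = 1/8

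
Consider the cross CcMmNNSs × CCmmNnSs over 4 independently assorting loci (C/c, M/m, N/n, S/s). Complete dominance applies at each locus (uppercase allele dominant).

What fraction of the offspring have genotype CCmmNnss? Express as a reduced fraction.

P(CCmmNnss) = 1/32

CcMmNNSs gametes: CMNS×2, CMNs×2, CmNS×2, CmNs×2, cMNS×2, cMNs×2, cmNS×2, cmNs×2
CCmmNnSs gametes: CmNS×4, CmNs×4, CmnS×4, Cmns×4
CcMmNNSs×CCmmNnSs grid (16·16=256): CCMmNNSS=8 CCMmNNSs=16 CCMmNNss=8 CCMmNnSS=8 CCMmNnSs=16 CCMmNnss=8 CCmmNNSS=8 CCmmNNSs=16 CCmmNNss=8 CCmmNnSS=8 CCmmNnSs=16 CCmmNnss=8 CcMmNNSS=8 CcMmNNSs=16 CcMmNNss=8 CcMmNnSS=8 CcMmNnSs=16 CcMmNnss=8 CcmmNNSS=8 CcmmNNSs=16 CcmmNNss=8 CcmmNnSS=8 CcmmNnSs=16 CcmmNnss=8
CCmmNnss hits 8/256; gcd=8; 8÷8/256÷8 = 1/32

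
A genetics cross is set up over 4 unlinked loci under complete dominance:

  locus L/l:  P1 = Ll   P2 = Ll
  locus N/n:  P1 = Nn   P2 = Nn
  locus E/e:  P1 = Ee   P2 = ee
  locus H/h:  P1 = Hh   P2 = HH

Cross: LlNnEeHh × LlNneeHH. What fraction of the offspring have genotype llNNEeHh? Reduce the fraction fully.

LlNnEeHh gametes: LNEH×1, LNEh×1, LNeH×1, LNeh×1, LnEH×1, LnEh×1, LneH×1, Lneh×1, lNEH×1, lNEh×1, lNeH×1, lNeh×1, lnEH×1, lnEh×1, lneH×1, lneh×1
LlNneeHH gametes: LNeH×4, LneH×4, lNeH×4, lneH×4
LlNnEeHh×LlNneeHH grid (16·16=256): LLNNEeHH=4 LLNNEeHh=4 LLNNeeHH=4 LLNNeeHh=4 LLNnEeHH=8 LLNnEeHh=8 LLNneeHH=8 LLNneeHh=8 LLnnEeHH=4 LLnnEeHh=4 LLnneeHH=4 LLnneeHh=4 LlNNEeHH=8 LlNNEeHh=8 LlNNeeHH=8 LlNNeeHh=8 LlNnEeHH=16 LlNnEeHh=16 LlNneeHH=16 LlNneeHh=16 LlnnEeHH=8 LlnnEeHh=8 LlnneeHH=8 LlnneeHh=8 llNNEeHH=4 llNNEeHh=4 llNNeeHH=4 llNNeeHh=4 llNnEeHH=8 llNnEeHh=8 llNneeHH=8 llNneeHh=8 llnnEeHH=4 llnnEeHh=4 llnneeHH=4 llnneeHh=4
llNNEeHh hits 4/256; gcd=4; 4÷4/256÷4 = 1/64

P(llNNEeHh) = 1/64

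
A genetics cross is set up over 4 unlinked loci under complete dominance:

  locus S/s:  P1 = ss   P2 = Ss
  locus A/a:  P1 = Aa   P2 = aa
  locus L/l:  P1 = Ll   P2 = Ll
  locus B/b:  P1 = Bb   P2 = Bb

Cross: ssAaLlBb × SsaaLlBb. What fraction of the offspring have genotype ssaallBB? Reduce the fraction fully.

P(ssaallBB) = 1/64

ssAaLlBb gametes: sALB×2, sALb×2, sAlB×2, sAlb×2, saLB×2, saLb×2, salB×2, salb×2
SsaaLlBb gametes: SaLB×2, SaLb×2, SalB×2, Salb×2, saLB×2, saLb×2, salB×2, salb×2
ssAaLlBb×SsaaLlBb grid (16·16=256): SsAaLLBB=4 SsAaLLBb=8 SsAaLLbb=4 SsAaLlBB=8 SsAaLlBb=16 SsAaLlbb=8 SsAallBB=4 SsAallBb=8 SsAallbb=4 SsaaLLBB=4 SsaaLLBb=8 SsaaLLbb=4 SsaaLlBB=8 SsaaLlBb=16 SsaaLlbb=8 SsaallBB=4 SsaallBb=8 Ssaallbb=4 ssAaLLBB=4 ssAaLLBb=8 ssAaLLbb=4 ssAaLlBB=8 ssAaLlBb=16 ssAaLlbb=8 ssAallBB=4 ssAallBb=8 ssAallbb=4 ssaaLLBB=4 ssaaLLBb=8 ssaaLLbb=4 ssaaLlBB=8 ssaaLlBb=16 ssaaLlbb=8 ssaallBB=4 ssaallBb=8 ssaallbb=4
ssaallBB hits 4/256; gcd=4; 4÷4/256÷4 = 1/64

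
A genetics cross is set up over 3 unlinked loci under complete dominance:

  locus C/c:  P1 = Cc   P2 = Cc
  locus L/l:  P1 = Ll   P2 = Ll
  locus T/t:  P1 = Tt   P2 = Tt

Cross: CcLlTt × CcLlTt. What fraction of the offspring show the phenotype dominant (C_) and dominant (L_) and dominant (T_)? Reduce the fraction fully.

CcLlTt gametes: CLT×1, CLt×1, ClT×1, Clt×1, cLT×1, cLt×1, clT×1, clt×1
CcLlTt gametes: CLT×1, CLt×1, ClT×1, Clt×1, cLT×1, cLt×1, clT×1, clt×1
CcLlTt×CcLlTt grid (8·8=64): CCLLTT=1 CCLLTt=2 CCLLtt=1 CCLlTT=2 CCLlTt=4 CCLltt=2 CCllTT=1 CCllTt=2 CClltt=1 CcLLTT=2 CcLLTt=4 CcLLtt=2 CcLlTT=4 CcLlTt=8 CcLltt=4 CcllTT=2 CcllTt=4 Cclltt=2 ccLLTT=1 ccLLTt=2 ccLLtt=1 ccLlTT=2 ccLlTt=4 ccLltt=2 ccllTT=1 ccllTt=2 cclltt=1
C_ L_ T_ hits 27/64; gcd=1; 27÷1/64÷1 = 27/64

P(C_ L_ T_) = 27/64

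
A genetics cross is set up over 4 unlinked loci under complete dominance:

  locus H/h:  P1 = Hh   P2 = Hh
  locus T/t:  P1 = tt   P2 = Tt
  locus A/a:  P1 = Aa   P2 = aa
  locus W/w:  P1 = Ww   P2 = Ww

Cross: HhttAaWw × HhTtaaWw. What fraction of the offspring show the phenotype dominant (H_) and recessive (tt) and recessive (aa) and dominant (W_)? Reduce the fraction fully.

P(H_ tt aa W_) = 9/64

HhttAaWw gametes: HtAW×2, HtAw×2, HtaW×2, Htaw×2, htAW×2, htAw×2, htaW×2, htaw×2
HhTtaaWw gametes: HTaW×2, HTaw×2, HtaW×2, Htaw×2, hTaW×2, hTaw×2, htaW×2, htaw×2
HhttAaWw×HhTtaaWw grid (16·16=256): HHTtAaWW=4 HHTtAaWw=8 HHTtAaww=4 HHTtaaWW=4 HHTtaaWw=8 HHTtaaww=4 HHttAaWW=4 HHttAaWw=8 HHttAaww=4 HHttaaWW=4 HHttaaWw=8 HHttaaww=4 HhTtAaWW=8 HhTtAaWw=16 HhTtAaww=8 HhTtaaWW=8 HhTtaaWw=16 HhTtaaww=8 HhttAaWW=8 HhttAaWw=16 HhttAaww=8 HhttaaWW=8 HhttaaWw=16 Hhttaaww=8 hhTtAaWW=4 hhTtAaWw=8 hhTtAaww=4 hhTtaaWW=4 hhTtaaWw=8 hhTtaaww=4 hhttAaWW=4 hhttAaWw=8 hhttAaww=4 hhttaaWW=4 hhttaaWw=8 hhttaaww=4
H_ tt aa W_ hits 36/256; gcd=4; 36÷4/256÷4 = 9/64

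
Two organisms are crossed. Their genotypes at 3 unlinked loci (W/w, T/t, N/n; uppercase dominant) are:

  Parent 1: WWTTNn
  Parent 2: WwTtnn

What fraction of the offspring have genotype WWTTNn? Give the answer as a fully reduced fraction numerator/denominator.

WWTTNn gametes: WTN×4, WTn×4
WwTtnn gametes: WTn×2, Wtn×2, wTn×2, wtn×2
WWTTNn×WwTtnn grid (8·8=64): WWTTNn=8 WWTTnn=8 WWTtNn=8 WWTtnn=8 WwTTNn=8 WwTTnn=8 WwTtNn=8 WwTtnn=8
WWTTNn hits 8/64; gcd=8; 8÷8/64÷8 = 1/8

P(WWTTNn) = 1/8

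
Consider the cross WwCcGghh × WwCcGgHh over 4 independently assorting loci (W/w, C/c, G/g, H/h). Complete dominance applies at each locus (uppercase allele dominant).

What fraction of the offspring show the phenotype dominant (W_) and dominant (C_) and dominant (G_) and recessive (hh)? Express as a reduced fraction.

WwCcGghh gametes: WCGh×2, WCgh×2, WcGh×2, Wcgh×2, wCGh×2, wCgh×2, wcGh×2, wcgh×2
WwCcGgHh gametes: WCGH×1, WCGh×1, WCgH×1, WCgh×1, WcGH×1, WcGh×1, WcgH×1, Wcgh×1, wCGH×1, wCGh×1, wCgH×1, wCgh×1, wcGH×1, wcGh×1, wcgH×1, wcgh×1
WwCcGghh×WwCcGgHh grid (16·16=256): WWCCGGHh=2 WWCCGGhh=2 WWCCGgHh=4 WWCCGghh=4 WWCCggHh=2 WWCCgghh=2 WWCcGGHh=4 WWCcGGhh=4 WWCcGgHh=8 WWCcGghh=8 WWCcggHh=4 WWCcgghh=4 WWccGGHh=2 WWccGGhh=2 WWccGgHh=4 WWccGghh=4 WWccggHh=2 WWccgghh=2 WwCCGGHh=4 WwCCGGhh=4 WwCCGgHh=8 WwCCGghh=8 WwCCggHh=4 WwCCgghh=4 WwCcGGHh=8 WwCcGGhh=8 WwCcGgHh=16 WwCcGghh=16 WwCcggHh=8 WwCcgghh=8 WwccGGHh=4 WwccGGhh=4 WwccGgHh=8 WwccGghh=8 WwccggHh=4 Wwccgghh=4 wwCCGGHh=2 wwCCGGhh=2 wwCCGgHh=4 wwCCGghh=4 wwCCggHh=2 wwCCgghh=2 wwCcGGHh=4 wwCcGGhh=4 wwCcGgHh=8 wwCcGghh=8 wwCcggHh=4 wwCcgghh=4 wwccGGHh=2 wwccGGhh=2 wwccGgHh=4 wwccGghh=4 wwccggHh=2 wwccgghh=2
W_ C_ G_ hh hits 54/256; gcd=2; 54÷2/256÷2 = 27/128

P(W_ C_ G_ hh) = 27/128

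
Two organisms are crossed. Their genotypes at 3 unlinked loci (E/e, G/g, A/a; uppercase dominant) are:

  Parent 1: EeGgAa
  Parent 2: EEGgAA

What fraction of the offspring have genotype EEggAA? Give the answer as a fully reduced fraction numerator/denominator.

EeGgAa gametes: EGA×1, EGa×1, EgA×1, Ega×1, eGA×1, eGa×1, egA×1, ega×1
EEGgAA gametes: EGA×4, EgA×4
EeGgAa×EEGgAA grid (8·8=64): EEGGAA=4 EEGGAa=4 EEGgAA=8 EEGgAa=8 EEggAA=4 EEggAa=4 EeGGAA=4 EeGGAa=4 EeGgAA=8 EeGgAa=8 EeggAA=4 EeggAa=4
EEggAA hits 4/64; gcd=4; 4÷4/64÷4 = 1/16

P(EEggAA) = 1/16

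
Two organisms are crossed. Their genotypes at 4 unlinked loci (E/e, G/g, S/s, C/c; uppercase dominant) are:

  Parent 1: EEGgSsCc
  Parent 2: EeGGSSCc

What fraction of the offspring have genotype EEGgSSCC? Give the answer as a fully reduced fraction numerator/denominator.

P(EEGgSSCC) = 1/32

EEGgSsCc gametes: EGSC×2, EGSc×2, EGsC×2, EGsc×2, EgSC×2, EgSc×2, EgsC×2, Egsc×2
EeGGSSCc gametes: EGSC×4, EGSc×4, eGSC×4, eGSc×4
EEGgSsCc×EeGGSSCc grid (16·16=256): EEGGSSCC=8 EEGGSSCc=16 EEGGSScc=8 EEGGSsCC=8 EEGGSsCc=16 EEGGSscc=8 EEGgSSCC=8 EEGgSSCc=16 EEGgSScc=8 EEGgSsCC=8 EEGgSsCc=16 EEGgSscc=8 EeGGSSCC=8 EeGGSSCc=16 EeGGSScc=8 EeGGSsCC=8 EeGGSsCc=16 EeGGSscc=8 EeGgSSCC=8 EeGgSSCc=16 EeGgSScc=8 EeGgSsCC=8 EeGgSsCc=16 EeGgSscc=8
EEGgSSCC hits 8/256; gcd=8; 8÷8/256÷8 = 1/32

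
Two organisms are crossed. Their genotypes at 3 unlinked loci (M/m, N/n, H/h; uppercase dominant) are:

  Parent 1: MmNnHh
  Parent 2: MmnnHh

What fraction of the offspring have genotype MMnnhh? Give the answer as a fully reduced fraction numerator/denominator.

MmNnHh gametes: MNH×1, MNh×1, MnH×1, Mnh×1, mNH×1, mNh×1, mnH×1, mnh×1
MmnnHh gametes: MnH×2, Mnh×2, mnH×2, mnh×2
MmNnHh×MmnnHh grid (8·8=64): MMNnHH=2 MMNnHh=4 MMNnhh=2 MMnnHH=2 MMnnHh=4 MMnnhh=2 MmNnHH=4 MmNnHh=8 MmNnhh=4 MmnnHH=4 MmnnHh=8 Mmnnhh=4 mmNnHH=2 mmNnHh=4 mmNnhh=2 mmnnHH=2 mmnnHh=4 mmnnhh=2
MMnnhh hits 2/64; gcd=2; 2÷2/64÷2 = 1/32

P(MMnnhh) = 1/32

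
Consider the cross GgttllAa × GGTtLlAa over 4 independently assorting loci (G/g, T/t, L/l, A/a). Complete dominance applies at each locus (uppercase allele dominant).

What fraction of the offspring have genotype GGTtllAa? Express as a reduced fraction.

GgttllAa gametes: GtlA×4, Gtla×4, gtlA×4, gtla×4
GGTtLlAa gametes: GTLA×2, GTLa×2, GTlA×2, GTla×2, GtLA×2, GtLa×2, GtlA×2, Gtla×2
GgttllAa×GGTtLlAa grid (16·16=256): GGTtLlAA=8 GGTtLlAa=16 GGTtLlaa=8 GGTtllAA=8 GGTtllAa=16 GGTtllaa=8 GGttLlAA=8 GGttLlAa=16 GGttLlaa=8 GGttllAA=8 GGttllAa=16 GGttllaa=8 GgTtLlAA=8 GgTtLlAa=16 GgTtLlaa=8 GgTtllAA=8 GgTtllAa=16 GgTtllaa=8 GgttLlAA=8 GgttLlAa=16 GgttLlaa=8 GgttllAA=8 GgttllAa=16 Ggttllaa=8
GGTtllAa hits 16/256; gcd=16; 16÷16/256÷16 = 1/16

P(GGTtllAa) = 1/16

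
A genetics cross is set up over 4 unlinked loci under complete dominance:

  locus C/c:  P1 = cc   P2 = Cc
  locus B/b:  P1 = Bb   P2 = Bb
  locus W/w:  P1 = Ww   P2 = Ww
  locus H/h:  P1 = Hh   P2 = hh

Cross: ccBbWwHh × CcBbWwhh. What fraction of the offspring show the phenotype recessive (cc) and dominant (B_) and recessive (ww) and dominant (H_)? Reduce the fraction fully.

P(cc B_ ww H_) = 3/64

ccBbWwHh gametes: cBWH×2, cBWh×2, cBwH×2, cBwh×2, cbWH×2, cbWh×2, cbwH×2, cbwh×2
CcBbWwhh gametes: CBWh×2, CBwh×2, CbWh×2, Cbwh×2, cBWh×2, cBwh×2, cbWh×2, cbwh×2
ccBbWwHh×CcBbWwhh grid (16·16=256): CcBBWWHh=4 CcBBWWhh=4 CcBBWwHh=8 CcBBWwhh=8 CcBBwwHh=4 CcBBwwhh=4 CcBbWWHh=8 CcBbWWhh=8 CcBbWwHh=16 CcBbWwhh=16 CcBbwwHh=8 CcBbwwhh=8 CcbbWWHh=4 CcbbWWhh=4 CcbbWwHh=8 CcbbWwhh=8 CcbbwwHh=4 Ccbbwwhh=4 ccBBWWHh=4 ccBBWWhh=4 ccBBWwHh=8 ccBBWwhh=8 ccBBwwHh=4 ccBBwwhh=4 ccBbWWHh=8 ccBbWWhh=8 ccBbWwHh=16 ccBbWwhh=16 ccBbwwHh=8 ccBbwwhh=8 ccbbWWHh=4 ccbbWWhh=4 ccbbWwHh=8 ccbbWwhh=8 ccbbwwHh=4 ccbbwwhh=4
cc B_ ww H_ hits 12/256; gcd=4; 12÷4/256÷4 = 3/64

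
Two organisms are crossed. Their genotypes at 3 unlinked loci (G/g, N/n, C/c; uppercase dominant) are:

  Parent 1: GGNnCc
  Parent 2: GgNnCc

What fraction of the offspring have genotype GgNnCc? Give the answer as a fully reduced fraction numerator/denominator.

GGNnCc gametes: GNC×2, GNc×2, GnC×2, Gnc×2
GgNnCc gametes: GNC×1, GNc×1, GnC×1, Gnc×1, gNC×1, gNc×1, gnC×1, gnc×1
GGNnCc×GgNnCc grid (8·8=64): GGNNCC=2 GGNNCc=4 GGNNcc=2 GGNnCC=4 GGNnCc=8 GGNncc=4 GGnnCC=2 GGnnCc=4 GGnncc=2 GgNNCC=2 GgNNCc=4 GgNNcc=2 GgNnCC=4 GgNnCc=8 GgNncc=4 GgnnCC=2 GgnnCc=4 Ggnncc=2
GgNnCc hits 8/64; gcd=8; 8÷8/64÷8 = 1/8

P(GgNnCc) = 1/8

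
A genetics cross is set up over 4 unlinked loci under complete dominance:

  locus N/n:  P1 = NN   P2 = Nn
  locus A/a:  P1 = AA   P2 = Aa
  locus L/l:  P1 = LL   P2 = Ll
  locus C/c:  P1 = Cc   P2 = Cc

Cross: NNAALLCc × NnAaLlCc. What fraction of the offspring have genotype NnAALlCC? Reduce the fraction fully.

P(NnAALlCC) = 1/32

NNAALLCc gametes: NALC×8, NALc×8
NnAaLlCc gametes: NALC×1, NALc×1, NAlC×1, NAlc×1, NaLC×1, NaLc×1, NalC×1, Nalc×1, nALC×1, nALc×1, nAlC×1, nAlc×1, naLC×1, naLc×1, nalC×1, nalc×1
NNAALLCc×NnAaLlCc grid (16·16=256): NNAALLCC=8 NNAALLCc=16 NNAALLcc=8 NNAALlCC=8 NNAALlCc=16 NNAALlcc=8 NNAaLLCC=8 NNAaLLCc=16 NNAaLLcc=8 NNAaLlCC=8 NNAaLlCc=16 NNAaLlcc=8 NnAALLCC=8 NnAALLCc=16 NnAALLcc=8 NnAALlCC=8 NnAALlCc=16 NnAALlcc=8 NnAaLLCC=8 NnAaLLCc=16 NnAaLLcc=8 NnAaLlCC=8 NnAaLlCc=16 NnAaLlcc=8
NnAALlCC hits 8/256; gcd=8; 8÷8/256÷8 = 1/32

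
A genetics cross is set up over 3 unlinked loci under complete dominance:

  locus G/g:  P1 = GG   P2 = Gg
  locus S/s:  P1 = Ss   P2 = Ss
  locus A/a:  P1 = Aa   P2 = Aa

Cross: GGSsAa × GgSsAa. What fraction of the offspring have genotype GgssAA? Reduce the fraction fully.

P(GgssAA) = 1/32

GGSsAa gametes: GSA×2, GSa×2, GsA×2, Gsa×2
GgSsAa gametes: GSA×1, GSa×1, GsA×1, Gsa×1, gSA×1, gSa×1, gsA×1, gsa×1
GGSsAa×GgSsAa grid (8·8=64): GGSSAA=2 GGSSAa=4 GGSSaa=2 GGSsAA=4 GGSsAa=8 GGSsaa=4 GGssAA=2 GGssAa=4 GGssaa=2 GgSSAA=2 GgSSAa=4 GgSSaa=2 GgSsAA=4 GgSsAa=8 GgSsaa=4 GgssAA=2 GgssAa=4 Ggssaa=2
GgssAA hits 2/64; gcd=2; 2÷2/64÷2 = 1/32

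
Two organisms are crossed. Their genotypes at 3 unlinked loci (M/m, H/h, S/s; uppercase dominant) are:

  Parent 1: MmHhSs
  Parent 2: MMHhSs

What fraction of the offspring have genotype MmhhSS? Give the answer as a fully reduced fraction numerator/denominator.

P(MmhhSS) = 1/32

MmHhSs gametes: MHS×1, MHs×1, MhS×1, Mhs×1, mHS×1, mHs×1, mhS×1, mhs×1
MMHhSs gametes: MHS×2, MHs×2, MhS×2, Mhs×2
MmHhSs×MMHhSs grid (8·8=64): MMHHSS=2 MMHHSs=4 MMHHss=2 MMHhSS=4 MMHhSs=8 MMHhss=4 MMhhSS=2 MMhhSs=4 MMhhss=2 MmHHSS=2 MmHHSs=4 MmHHss=2 MmHhSS=4 MmHhSs=8 MmHhss=4 MmhhSS=2 MmhhSs=4 Mmhhss=2
MmhhSS hits 2/64; gcd=2; 2÷2/64÷2 = 1/32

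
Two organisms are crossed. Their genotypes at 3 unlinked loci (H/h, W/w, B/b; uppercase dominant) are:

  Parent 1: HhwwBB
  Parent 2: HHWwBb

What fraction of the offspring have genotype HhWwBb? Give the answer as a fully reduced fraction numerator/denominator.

P(HhWwBb) = 1/8

HhwwBB gametes: HwB×4, hwB×4
HHWwBb gametes: HWB×2, HWb×2, HwB×2, Hwb×2
HhwwBB×HHWwBb grid (8·8=64): HHWwBB=8 HHWwBb=8 HHwwBB=8 HHwwBb=8 HhWwBB=8 HhWwBb=8 HhwwBB=8 HhwwBb=8
HhWwBb hits 8/64; gcd=8; 8÷8/64÷8 = 1/8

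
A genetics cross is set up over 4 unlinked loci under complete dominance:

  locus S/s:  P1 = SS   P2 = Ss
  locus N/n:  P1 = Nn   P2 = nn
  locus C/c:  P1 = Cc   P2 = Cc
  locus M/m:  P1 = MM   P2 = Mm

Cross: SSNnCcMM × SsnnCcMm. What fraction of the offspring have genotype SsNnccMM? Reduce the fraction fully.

SSNnCcMM gametes: SNCM×4, SNcM×4, SnCM×4, SncM×4
SsnnCcMm gametes: SnCM×2, SnCm×2, SncM×2, Sncm×2, snCM×2, snCm×2, sncM×2, sncm×2
SSNnCcMM×SsnnCcMm grid (16·16=256): SSNnCCMM=8 SSNnCCMm=8 SSNnCcMM=16 SSNnCcMm=16 SSNnccMM=8 SSNnccMm=8 SSnnCCMM=8 SSnnCCMm=8 SSnnCcMM=16 SSnnCcMm=16 SSnnccMM=8 SSnnccMm=8 SsNnCCMM=8 SsNnCCMm=8 SsNnCcMM=16 SsNnCcMm=16 SsNnccMM=8 SsNnccMm=8 SsnnCCMM=8 SsnnCCMm=8 SsnnCcMM=16 SsnnCcMm=16 SsnnccMM=8 SsnnccMm=8
SsNnccMM hits 8/256; gcd=8; 8÷8/256÷8 = 1/32

P(SsNnccMM) = 1/32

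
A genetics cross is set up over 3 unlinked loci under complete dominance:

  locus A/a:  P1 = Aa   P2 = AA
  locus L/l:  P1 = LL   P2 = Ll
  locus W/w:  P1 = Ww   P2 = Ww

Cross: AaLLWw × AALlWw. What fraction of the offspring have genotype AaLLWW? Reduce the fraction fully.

P(AaLLWW) = 1/16

AaLLWw gametes: ALW×2, ALw×2, aLW×2, aLw×2
AALlWw gametes: ALW×2, ALw×2, AlW×2, Alw×2
AaLLWw×AALlWw grid (8·8=64): AALLWW=4 AALLWw=8 AALLww=4 AALlWW=4 AALlWw=8 AALlww=4 AaLLWW=4 AaLLWw=8 AaLLww=4 AaLlWW=4 AaLlWw=8 AaLlww=4
AaLLWW hits 4/64; gcd=4; 4÷4/64÷4 = 1/16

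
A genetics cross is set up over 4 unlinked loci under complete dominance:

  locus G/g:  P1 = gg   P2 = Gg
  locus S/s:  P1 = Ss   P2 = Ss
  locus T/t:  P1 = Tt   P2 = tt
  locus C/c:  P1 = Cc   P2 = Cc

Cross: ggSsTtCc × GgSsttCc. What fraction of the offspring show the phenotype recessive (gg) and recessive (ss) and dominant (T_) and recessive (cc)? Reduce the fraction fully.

ggSsTtCc gametes: gSTC×2, gSTc×2, gStC×2, gStc×2, gsTC×2, gsTc×2, gstC×2, gstc×2
GgSsttCc gametes: GStC×2, GStc×2, GstC×2, Gstc×2, gStC×2, gStc×2, gstC×2, gstc×2
ggSsTtCc×GgSsttCc grid (16·16=256): GgSSTtCC=4 GgSSTtCc=8 GgSSTtcc=4 GgSSttCC=4 GgSSttCc=8 GgSSttcc=4 GgSsTtCC=8 GgSsTtCc=16 GgSsTtcc=8 GgSsttCC=8 GgSsttCc=16 GgSsttcc=8 GgssTtCC=4 GgssTtCc=8 GgssTtcc=4 GgssttCC=4 GgssttCc=8 Ggssttcc=4 ggSSTtCC=4 ggSSTtCc=8 ggSSTtcc=4 ggSSttCC=4 ggSSttCc=8 ggSSttcc=4 ggSsTtCC=8 ggSsTtCc=16 ggSsTtcc=8 ggSsttCC=8 ggSsttCc=16 ggSsttcc=8 ggssTtCC=4 ggssTtCc=8 ggssTtcc=4 ggssttCC=4 ggssttCc=8 ggssttcc=4
gg ss T_ cc hits 4/256; gcd=4; 4÷4/256÷4 = 1/64

P(gg ss T_ cc) = 1/64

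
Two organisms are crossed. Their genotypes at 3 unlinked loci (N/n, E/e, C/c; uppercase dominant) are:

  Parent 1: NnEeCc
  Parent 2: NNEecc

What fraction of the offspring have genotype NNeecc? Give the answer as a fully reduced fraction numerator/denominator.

NnEeCc gametes: NEC×1, NEc×1, NeC×1, Nec×1, nEC×1, nEc×1, neC×1, nec×1
NNEecc gametes: NEc×4, Nec×4
NnEeCc×NNEecc grid (8·8=64): NNEECc=4 NNEEcc=4 NNEeCc=8 NNEecc=8 NNeeCc=4 NNeecc=4 NnEECc=4 NnEEcc=4 NnEeCc=8 NnEecc=8 NneeCc=4 Nneecc=4
NNeecc hits 4/64; gcd=4; 4÷4/64÷4 = 1/16

P(NNeecc) = 1/16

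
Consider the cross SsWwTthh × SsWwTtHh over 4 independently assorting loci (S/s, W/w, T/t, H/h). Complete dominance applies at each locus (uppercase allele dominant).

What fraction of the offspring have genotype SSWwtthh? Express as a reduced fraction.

SsWwTthh gametes: SWTh×2, SWth×2, SwTh×2, Swth×2, sWTh×2, sWth×2, swTh×2, swth×2
SsWwTtHh gametes: SWTH×1, SWTh×1, SWtH×1, SWth×1, SwTH×1, SwTh×1, SwtH×1, Swth×1, sWTH×1, sWTh×1, sWtH×1, sWth×1, swTH×1, swTh×1, swtH×1, swth×1
SsWwTthh×SsWwTtHh grid (16·16=256): SSWWTTHh=2 SSWWTThh=2 SSWWTtHh=4 SSWWTthh=4 SSWWttHh=2 SSWWtthh=2 SSWwTTHh=4 SSWwTThh=4 SSWwTtHh=8 SSWwTthh=8 SSWwttHh=4 SSWwtthh=4 SSwwTTHh=2 SSwwTThh=2 SSwwTtHh=4 SSwwTthh=4 SSwwttHh=2 SSwwtthh=2 SsWWTTHh=4 SsWWTThh=4 SsWWTtHh=8 SsWWTthh=8 SsWWttHh=4 SsWWtthh=4 SsWwTTHh=8 SsWwTThh=8 SsWwTtHh=16 SsWwTthh=16 SsWwttHh=8 SsWwtthh=8 SswwTTHh=4 SswwTThh=4 SswwTtHh=8 SswwTthh=8 SswwttHh=4 Sswwtthh=4 ssWWTTHh=2 ssWWTThh=2 ssWWTtHh=4 ssWWTthh=4 ssWWttHh=2 ssWWtthh=2 ssWwTTHh=4 ssWwTThh=4 ssWwTtHh=8 ssWwTthh=8 ssWwttHh=4 ssWwtthh=4 sswwTTHh=2 sswwTThh=2 sswwTtHh=4 sswwTthh=4 sswwttHh=2 sswwtthh=2
SSWwtthh hits 4/256; gcd=4; 4÷4/256÷4 = 1/64

P(SSWwtthh) = 1/64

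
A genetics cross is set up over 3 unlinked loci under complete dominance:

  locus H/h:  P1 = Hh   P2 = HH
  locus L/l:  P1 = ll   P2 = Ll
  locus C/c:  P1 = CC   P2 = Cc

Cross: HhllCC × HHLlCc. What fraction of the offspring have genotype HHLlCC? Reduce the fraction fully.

HhllCC gametes: HlC×4, hlC×4
HHLlCc gametes: HLC×2, HLc×2, HlC×2, Hlc×2
HhllCC×HHLlCc grid (8·8=64): HHLlCC=8 HHLlCc=8 HHllCC=8 HHllCc=8 HhLlCC=8 HhLlCc=8 HhllCC=8 HhllCc=8
HHLlCC hits 8/64; gcd=8; 8÷8/64÷8 = 1/8

P(HHLlCC) = 1/8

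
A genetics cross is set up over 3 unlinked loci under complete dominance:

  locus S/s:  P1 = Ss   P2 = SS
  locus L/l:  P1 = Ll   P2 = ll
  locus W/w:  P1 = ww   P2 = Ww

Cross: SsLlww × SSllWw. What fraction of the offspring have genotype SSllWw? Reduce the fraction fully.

P(SSllWw) = 1/8

SsLlww gametes: SLw×2, Slw×2, sLw×2, slw×2
SSllWw gametes: SlW×4, Slw×4
SsLlww×SSllWw grid (8·8=64): SSLlWw=8 SSLlww=8 SSllWw=8 SSllww=8 SsLlWw=8 SsLlww=8 SsllWw=8 Ssllww=8
SSllWw hits 8/64; gcd=8; 8÷8/64÷8 = 1/8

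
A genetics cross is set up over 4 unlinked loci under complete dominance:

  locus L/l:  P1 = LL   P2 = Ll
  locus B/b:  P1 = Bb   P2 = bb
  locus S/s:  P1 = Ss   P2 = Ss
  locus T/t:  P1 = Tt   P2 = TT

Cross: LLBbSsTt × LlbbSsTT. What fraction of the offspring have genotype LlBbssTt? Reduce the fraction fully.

LLBbSsTt gametes: LBST×2, LBSt×2, LBsT×2, LBst×2, LbST×2, LbSt×2, LbsT×2, Lbst×2
LlbbSsTT gametes: LbST×4, LbsT×4, lbST×4, lbsT×4
LLBbSsTt×LlbbSsTT grid (16·16=256): LLBbSSTT=8 LLBbSSTt=8 LLBbSsTT=16 LLBbSsTt=16 LLBbssTT=8 LLBbssTt=8 LLbbSSTT=8 LLbbSSTt=8 LLbbSsTT=16 LLbbSsTt=16 LLbbssTT=8 LLbbssTt=8 LlBbSSTT=8 LlBbSSTt=8 LlBbSsTT=16 LlBbSsTt=16 LlBbssTT=8 LlBbssTt=8 LlbbSSTT=8 LlbbSSTt=8 LlbbSsTT=16 LlbbSsTt=16 LlbbssTT=8 LlbbssTt=8
LlBbssTt hits 8/256; gcd=8; 8÷8/256÷8 = 1/32

P(LlBbssTt) = 1/32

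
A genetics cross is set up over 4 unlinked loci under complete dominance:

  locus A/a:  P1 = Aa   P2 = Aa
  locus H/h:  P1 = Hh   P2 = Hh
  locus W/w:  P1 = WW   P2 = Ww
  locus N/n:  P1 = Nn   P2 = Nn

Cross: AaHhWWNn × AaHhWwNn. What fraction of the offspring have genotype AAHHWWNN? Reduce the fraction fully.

P(AAHHWWNN) = 1/128

AaHhWWNn gametes: AHWN×2, AHWn×2, AhWN×2, AhWn×2, aHWN×2, aHWn×2, ahWN×2, ahWn×2
AaHhWwNn gametes: AHWN×1, AHWn×1, AHwN×1, AHwn×1, AhWN×1, AhWn×1, AhwN×1, Ahwn×1, aHWN×1, aHWn×1, aHwN×1, aHwn×1, ahWN×1, ahWn×1, ahwN×1, ahwn×1
AaHhWWNn×AaHhWwNn grid (16·16=256): AAHHWWNN=2 AAHHWWNn=4 AAHHWWnn=2 AAHHWwNN=2 AAHHWwNn=4 AAHHWwnn=2 AAHhWWNN=4 AAHhWWNn=8 AAHhWWnn=4 AAHhWwNN=4 AAHhWwNn=8 AAHhWwnn=4 AAhhWWNN=2 AAhhWWNn=4 AAhhWWnn=2 AAhhWwNN=2 AAhhWwNn=4 AAhhWwnn=2 AaHHWWNN=4 AaHHWWNn=8 AaHHWWnn=4 AaHHWwNN=4 AaHHWwNn=8 AaHHWwnn=4 AaHhWWNN=8 AaHhWWNn=16 AaHhWWnn=8 AaHhWwNN=8 AaHhWwNn=16 AaHhWwnn=8 AahhWWNN=4 AahhWWNn=8 AahhWWnn=4 AahhWwNN=4 AahhWwNn=8 AahhWwnn=4 aaHHWWNN=2 aaHHWWNn=4 aaHHWWnn=2 aaHHWwNN=2 aaHHWwNn=4 aaHHWwnn=2 aaHhWWNN=4 aaHhWWNn=8 aaHhWWnn=4 aaHhWwNN=4 aaHhWwNn=8 aaHhWwnn=4 aahhWWNN=2 aahhWWNn=4 aahhWWnn=2 aahhWwNN=2 aahhWwNn=4 aahhWwnn=2
AAHHWWNN hits 2/256; gcd=2; 2÷2/256÷2 = 1/128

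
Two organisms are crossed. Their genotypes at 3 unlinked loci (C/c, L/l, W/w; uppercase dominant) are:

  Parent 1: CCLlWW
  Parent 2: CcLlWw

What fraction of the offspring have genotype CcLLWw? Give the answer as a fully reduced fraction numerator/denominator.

CCLlWW gametes: CLW×4, ClW×4
CcLlWw gametes: CLW×1, CLw×1, ClW×1, Clw×1, cLW×1, cLw×1, clW×1, clw×1
CCLlWW×CcLlWw grid (8·8=64): CCLLWW=4 CCLLWw=4 CCLlWW=8 CCLlWw=8 CCllWW=4 CCllWw=4 CcLLWW=4 CcLLWw=4 CcLlWW=8 CcLlWw=8 CcllWW=4 CcllWw=4
CcLLWw hits 4/64; gcd=4; 4÷4/64÷4 = 1/16

P(CcLLWw) = 1/16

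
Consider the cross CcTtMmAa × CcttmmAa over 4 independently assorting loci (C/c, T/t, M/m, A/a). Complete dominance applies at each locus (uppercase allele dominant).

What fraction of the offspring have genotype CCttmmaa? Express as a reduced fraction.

P(CCttmmaa) = 1/64

CcTtMmAa gametes: CTMA×1, CTMa×1, CTmA×1, CTma×1, CtMA×1, CtMa×1, CtmA×1, Ctma×1, cTMA×1, cTMa×1, cTmA×1, cTma×1, ctMA×1, ctMa×1, ctmA×1, ctma×1
CcttmmAa gametes: CtmA×4, Ctma×4, ctmA×4, ctma×4
CcTtMmAa×CcttmmAa grid (16·16=256): CCTtMmAA=4 CCTtMmAa=8 CCTtMmaa=4 CCTtmmAA=4 CCTtmmAa=8 CCTtmmaa=4 CCttMmAA=4 CCttMmAa=8 CCttMmaa=4 CCttmmAA=4 CCttmmAa=8 CCttmmaa=4 CcTtMmAA=8 CcTtMmAa=16 CcTtMmaa=8 CcTtmmAA=8 CcTtmmAa=16 CcTtmmaa=8 CcttMmAA=8 CcttMmAa=16 CcttMmaa=8 CcttmmAA=8 CcttmmAa=16 Ccttmmaa=8 ccTtMmAA=4 ccTtMmAa=8 ccTtMmaa=4 ccTtmmAA=4 ccTtmmAa=8 ccTtmmaa=4 ccttMmAA=4 ccttMmAa=8 ccttMmaa=4 ccttmmAA=4 ccttmmAa=8 ccttmmaa=4
CCttmmaa hits 4/256; gcd=4; 4÷4/256÷4 = 1/64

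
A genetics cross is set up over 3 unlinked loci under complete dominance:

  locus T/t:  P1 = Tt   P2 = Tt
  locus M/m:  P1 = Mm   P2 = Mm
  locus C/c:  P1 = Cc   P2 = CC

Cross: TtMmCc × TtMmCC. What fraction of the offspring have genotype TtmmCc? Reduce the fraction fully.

P(TtmmCc) = 1/16

TtMmCc gametes: TMC×1, TMc×1, TmC×1, Tmc×1, tMC×1, tMc×1, tmC×1, tmc×1
TtMmCC gametes: TMC×2, TmC×2, tMC×2, tmC×2
TtMmCc×TtMmCC grid (8·8=64): TTMMCC=2 TTMMCc=2 TTMmCC=4 TTMmCc=4 TTmmCC=2 TTmmCc=2 TtMMCC=4 TtMMCc=4 TtMmCC=8 TtMmCc=8 TtmmCC=4 TtmmCc=4 ttMMCC=2 ttMMCc=2 ttMmCC=4 ttMmCc=4 ttmmCC=2 ttmmCc=2
TtmmCc hits 4/64; gcd=4; 4÷4/64÷4 = 1/16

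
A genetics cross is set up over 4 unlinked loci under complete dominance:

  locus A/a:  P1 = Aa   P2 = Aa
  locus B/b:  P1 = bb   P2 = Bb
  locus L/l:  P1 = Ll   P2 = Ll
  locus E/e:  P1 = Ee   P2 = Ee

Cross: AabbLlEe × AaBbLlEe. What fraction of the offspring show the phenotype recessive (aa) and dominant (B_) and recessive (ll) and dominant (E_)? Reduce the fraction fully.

P(aa B_ ll E_) = 3/128

AabbLlEe gametes: AbLE×2, AbLe×2, AblE×2, Able×2, abLE×2, abLe×2, ablE×2, able×2
AaBbLlEe gametes: ABLE×1, ABLe×1, ABlE×1, ABle×1, AbLE×1, AbLe×1, AblE×1, Able×1, aBLE×1, aBLe×1, aBlE×1, aBle×1, abLE×1, abLe×1, ablE×1, able×1
AabbLlEe×AaBbLlEe grid (16·16=256): AABbLLEE=2 AABbLLEe=4 AABbLLee=2 AABbLlEE=4 AABbLlEe=8 AABbLlee=4 AABbllEE=2 AABbllEe=4 AABbllee=2 AAbbLLEE=2 AAbbLLEe=4 AAbbLLee=2 AAbbLlEE=4 AAbbLlEe=8 AAbbLlee=4 AAbbllEE=2 AAbbllEe=4 AAbbllee=2 AaBbLLEE=4 AaBbLLEe=8 AaBbLLee=4 AaBbLlEE=8 AaBbLlEe=16 AaBbLlee=8 AaBbllEE=4 AaBbllEe=8 AaBbllee=4 AabbLLEE=4 AabbLLEe=8 AabbLLee=4 AabbLlEE=8 AabbLlEe=16 AabbLlee=8 AabbllEE=4 AabbllEe=8 Aabbllee=4 aaBbLLEE=2 aaBbLLEe=4 aaBbLLee=2 aaBbLlEE=4 aaBbLlEe=8 aaBbLlee=4 aaBbllEE=2 aaBbllEe=4 aaBbllee=2 aabbLLEE=2 aabbLLEe=4 aabbLLee=2 aabbLlEE=4 aabbLlEe=8 aabbLlee=4 aabbllEE=2 aabbllEe=4 aabbllee=2
aa B_ ll E_ hits 6/256; gcd=2; 6÷2/256÷2 = 3/128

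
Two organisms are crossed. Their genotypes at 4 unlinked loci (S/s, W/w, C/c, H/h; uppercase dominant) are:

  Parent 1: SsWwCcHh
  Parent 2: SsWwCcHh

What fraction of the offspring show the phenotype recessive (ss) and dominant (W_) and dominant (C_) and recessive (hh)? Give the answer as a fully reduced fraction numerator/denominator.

P(ss W_ C_ hh) = 9/256

SsWwCcHh gametes: SWCH×1, SWCh×1, SWcH×1, SWch×1, SwCH×1, SwCh×1, SwcH×1, Swch×1, sWCH×1, sWCh×1, sWcH×1, sWch×1, swCH×1, swCh×1, swcH×1, swch×1
SsWwCcHh gametes: SWCH×1, SWCh×1, SWcH×1, SWch×1, SwCH×1, SwCh×1, SwcH×1, Swch×1, sWCH×1, sWCh×1, sWcH×1, sWch×1, swCH×1, swCh×1, swcH×1, swch×1
SsWwCcHh×SsWwCcHh grid (16·16=256): SSWWCCHH=1 SSWWCCHh=2 SSWWCChh=1 SSWWCcHH=2 SSWWCcHh=4 SSWWCchh=2 SSWWccHH=1 SSWWccHh=2 SSWWcchh=1 SSWwCCHH=2 SSWwCCHh=4 SSWwCChh=2 SSWwCcHH=4 SSWwCcHh=8 SSWwCchh=4 SSWwccHH=2 SSWwccHh=4 SSWwcchh=2 SSwwCCHH=1 SSwwCCHh=2 SSwwCChh=1 SSwwCcHH=2 SSwwCcHh=4 SSwwCchh=2 SSwwccHH=1 SSwwccHh=2 SSwwcchh=1 SsWWCCHH=2 SsWWCCHh=4 SsWWCChh=2 SsWWCcHH=4 SsWWCcHh=8 SsWWCchh=4 SsWWccHH=2 SsWWccHh=4 SsWWcchh=2 SsWwCCHH=4 SsWwCCHh=8 SsWwCChh=4 SsWwCcHH=8 SsWwCcHh=16 SsWwCchh=8 SsWwccHH=4 SsWwccHh=8 SsWwcchh=4 SswwCCHH=2 SswwCCHh=4 SswwCChh=2 SswwCcHH=4 SswwCcHh=8 SswwCchh=4 SswwccHH=2 SswwccHh=4 Sswwcchh=2 ssWWCCHH=1 ssWWCCHh=2 ssWWCChh=1 ssWWCcHH=2 ssWWCcHh=4 ssWWCchh=2 ssWWccHH=1 ssWWccHh=2 ssWWcchh=1 ssWwCCHH=2 ssWwCCHh=4 ssWwCChh=2 ssWwCcHH=4 ssWwCcHh=8 ssWwCchh=4 ssWwccHH=2 ssWwccHh=4 ssWwcchh=2 sswwCCHH=1 sswwCCHh=2 sswwCChh=1 sswwCcHH=2 sswwCcHh=4 sswwCchh=2 sswwccHH=1 sswwccHh=2 sswwcchh=1
ss W_ C_ hh hits 9/256; gcd=1; 9÷1/256÷1 = 9/256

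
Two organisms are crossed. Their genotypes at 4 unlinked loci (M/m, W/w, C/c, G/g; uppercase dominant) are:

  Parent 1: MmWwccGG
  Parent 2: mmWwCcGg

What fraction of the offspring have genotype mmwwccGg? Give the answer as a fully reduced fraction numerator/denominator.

P(mmwwccGg) = 1/32

MmWwccGG gametes: MWcG×4, MwcG×4, mWcG×4, mwcG×4
mmWwCcGg gametes: mWCG×2, mWCg×2, mWcG×2, mWcg×2, mwCG×2, mwCg×2, mwcG×2, mwcg×2
MmWwccGG×mmWwCcGg grid (16·16=256): MmWWCcGG=8 MmWWCcGg=8 MmWWccGG=8 MmWWccGg=8 MmWwCcGG=16 MmWwCcGg=16 MmWwccGG=16 MmWwccGg=16 MmwwCcGG=8 MmwwCcGg=8 MmwwccGG=8 MmwwccGg=8 mmWWCcGG=8 mmWWCcGg=8 mmWWccGG=8 mmWWccGg=8 mmWwCcGG=16 mmWwCcGg=16 mmWwccGG=16 mmWwccGg=16 mmwwCcGG=8 mmwwCcGg=8 mmwwccGG=8 mmwwccGg=8
mmwwccGg hits 8/256; gcd=8; 8÷8/256÷8 = 1/32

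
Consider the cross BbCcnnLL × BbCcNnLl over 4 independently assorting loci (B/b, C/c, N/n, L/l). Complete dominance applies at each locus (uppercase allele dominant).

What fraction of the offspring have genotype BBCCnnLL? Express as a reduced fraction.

BbCcnnLL gametes: BCnL×4, BcnL×4, bCnL×4, bcnL×4
BbCcNnLl gametes: BCNL×1, BCNl×1, BCnL×1, BCnl×1, BcNL×1, BcNl×1, BcnL×1, Bcnl×1, bCNL×1, bCNl×1, bCnL×1, bCnl×1, bcNL×1, bcNl×1, bcnL×1, bcnl×1
BbCcnnLL×BbCcNnLl grid (16·16=256): BBCCNnLL=4 BBCCNnLl=4 BBCCnnLL=4 BBCCnnLl=4 BBCcNnLL=8 BBCcNnLl=8 BBCcnnLL=8 BBCcnnLl=8 BBccNnLL=4 BBccNnLl=4 BBccnnLL=4 BBccnnLl=4 BbCCNnLL=8 BbCCNnLl=8 BbCCnnLL=8 BbCCnnLl=8 BbCcNnLL=16 BbCcNnLl=16 BbCcnnLL=16 BbCcnnLl=16 BbccNnLL=8 BbccNnLl=8 BbccnnLL=8 BbccnnLl=8 bbCCNnLL=4 bbCCNnLl=4 bbCCnnLL=4 bbCCnnLl=4 bbCcNnLL=8 bbCcNnLl=8 bbCcnnLL=8 bbCcnnLl=8 bbccNnLL=4 bbccNnLl=4 bbccnnLL=4 bbccnnLl=4
BBCCnnLL hits 4/256; gcd=4; 4÷4/256÷4 = 1/64

P(BBCCnnLL) = 1/64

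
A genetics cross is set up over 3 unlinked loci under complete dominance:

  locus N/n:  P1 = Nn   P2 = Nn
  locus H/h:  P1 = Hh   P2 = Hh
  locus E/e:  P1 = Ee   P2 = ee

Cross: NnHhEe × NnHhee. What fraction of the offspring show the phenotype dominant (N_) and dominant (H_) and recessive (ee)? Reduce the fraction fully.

NnHhEe gametes: NHE×1, NHe×1, NhE×1, Nhe×1, nHE×1, nHe×1, nhE×1, nhe×1
NnHhee gametes: NHe×2, Nhe×2, nHe×2, nhe×2
NnHhEe×NnHhee grid (8·8=64): NNHHEe=2 NNHHee=2 NNHhEe=4 NNHhee=4 NNhhEe=2 NNhhee=2 NnHHEe=4 NnHHee=4 NnHhEe=8 NnHhee=8 NnhhEe=4 Nnhhee=4 nnHHEe=2 nnHHee=2 nnHhEe=4 nnHhee=4 nnhhEe=2 nnhhee=2
N_ H_ ee hits 18/64; gcd=2; 18÷2/64÷2 = 9/32

P(N_ H_ ee) = 9/32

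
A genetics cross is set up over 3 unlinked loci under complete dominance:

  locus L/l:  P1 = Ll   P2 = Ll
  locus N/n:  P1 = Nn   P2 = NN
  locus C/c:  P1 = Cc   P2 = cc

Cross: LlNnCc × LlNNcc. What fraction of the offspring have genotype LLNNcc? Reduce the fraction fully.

LlNnCc gametes: LNC×1, LNc×1, LnC×1, Lnc×1, lNC×1, lNc×1, lnC×1, lnc×1
LlNNcc gametes: LNc×4, lNc×4
LlNnCc×LlNNcc grid (8·8=64): LLNNCc=4 LLNNcc=4 LLNnCc=4 LLNncc=4 LlNNCc=8 LlNNcc=8 LlNnCc=8 LlNncc=8 llNNCc=4 llNNcc=4 llNnCc=4 llNncc=4
LLNNcc hits 4/64; gcd=4; 4÷4/64÷4 = 1/16

P(LLNNcc) = 1/16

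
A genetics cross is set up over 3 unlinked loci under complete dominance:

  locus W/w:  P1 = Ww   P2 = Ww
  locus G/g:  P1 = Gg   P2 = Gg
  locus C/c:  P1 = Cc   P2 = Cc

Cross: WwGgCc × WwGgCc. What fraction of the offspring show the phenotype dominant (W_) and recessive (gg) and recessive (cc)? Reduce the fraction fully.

WwGgCc gametes: WGC×1, WGc×1, WgC×1, Wgc×1, wGC×1, wGc×1, wgC×1, wgc×1
WwGgCc gametes: WGC×1, WGc×1, WgC×1, Wgc×1, wGC×1, wGc×1, wgC×1, wgc×1
WwGgCc×WwGgCc grid (8·8=64): WWGGCC=1 WWGGCc=2 WWGGcc=1 WWGgCC=2 WWGgCc=4 WWGgcc=2 WWggCC=1 WWggCc=2 WWggcc=1 WwGGCC=2 WwGGCc=4 WwGGcc=2 WwGgCC=4 WwGgCc=8 WwGgcc=4 WwggCC=2 WwggCc=4 Wwggcc=2 wwGGCC=1 wwGGCc=2 wwGGcc=1 wwGgCC=2 wwGgCc=4 wwGgcc=2 wwggCC=1 wwggCc=2 wwggcc=1
W_ gg cc hits 3/64; gcd=1; 3÷1/64÷1 = 3/64

P(W_ gg cc) = 3/64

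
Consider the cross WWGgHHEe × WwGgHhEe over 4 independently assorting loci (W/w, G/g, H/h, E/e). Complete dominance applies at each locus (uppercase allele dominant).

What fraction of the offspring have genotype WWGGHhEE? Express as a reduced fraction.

WWGgHHEe gametes: WGHE×4, WGHe×4, WgHE×4, WgHe×4
WwGgHhEe gametes: WGHE×1, WGHe×1, WGhE×1, WGhe×1, WgHE×1, WgHe×1, WghE×1, Wghe×1, wGHE×1, wGHe×1, wGhE×1, wGhe×1, wgHE×1, wgHe×1, wghE×1, wghe×1
WWGgHHEe×WwGgHhEe grid (16·16=256): WWGGHHEE=4 WWGGHHEe=8 WWGGHHee=4 WWGGHhEE=4 WWGGHhEe=8 WWGGHhee=4 WWGgHHEE=8 WWGgHHEe=16 WWGgHHee=8 WWGgHhEE=8 WWGgHhEe=16 WWGgHhee=8 WWggHHEE=4 WWggHHEe=8 WWggHHee=4 WWggHhEE=4 WWggHhEe=8 WWggHhee=4 WwGGHHEE=4 WwGGHHEe=8 WwGGHHee=4 WwGGHhEE=4 WwGGHhEe=8 WwGGHhee=4 WwGgHHEE=8 WwGgHHEe=16 WwGgHHee=8 WwGgHhEE=8 WwGgHhEe=16 WwGgHhee=8 WwggHHEE=4 WwggHHEe=8 WwggHHee=4 WwggHhEE=4 WwggHhEe=8 WwggHhee=4
WWGGHhEE hits 4/256; gcd=4; 4÷4/256÷4 = 1/64

P(WWGGHhEE) = 1/64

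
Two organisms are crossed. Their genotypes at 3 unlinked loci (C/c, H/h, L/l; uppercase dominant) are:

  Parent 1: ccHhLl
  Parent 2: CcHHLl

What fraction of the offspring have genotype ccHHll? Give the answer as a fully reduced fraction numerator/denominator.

P(ccHHll) = 1/16

ccHhLl gametes: cHL×2, cHl×2, chL×2, chl×2
CcHHLl gametes: CHL×2, CHl×2, cHL×2, cHl×2
ccHhLl×CcHHLl grid (8·8=64): CcHHLL=4 CcHHLl=8 CcHHll=4 CcHhLL=4 CcHhLl=8 CcHhll=4 ccHHLL=4 ccHHLl=8 ccHHll=4 ccHhLL=4 ccHhLl=8 ccHhll=4
ccHHll hits 4/64; gcd=4; 4÷4/64÷4 = 1/16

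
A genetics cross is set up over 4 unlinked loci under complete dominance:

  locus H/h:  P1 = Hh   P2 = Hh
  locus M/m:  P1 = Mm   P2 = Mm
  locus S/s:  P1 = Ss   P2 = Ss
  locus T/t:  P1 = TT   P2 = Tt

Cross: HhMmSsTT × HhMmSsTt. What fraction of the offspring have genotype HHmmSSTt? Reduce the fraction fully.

HhMmSsTT gametes: HMST×2, HMsT×2, HmST×2, HmsT×2, hMST×2, hMsT×2, hmST×2, hmsT×2
HhMmSsTt gametes: HMST×1, HMSt×1, HMsT×1, HMst×1, HmST×1, HmSt×1, HmsT×1, Hmst×1, hMST×1, hMSt×1, hMsT×1, hMst×1, hmST×1, hmSt×1, hmsT×1, hmst×1
HhMmSsTT×HhMmSsTt grid (16·16=256): HHMMSSTT=2 HHMMSSTt=2 HHMMSsTT=4 HHMMSsTt=4 HHMMssTT=2 HHMMssTt=2 HHMmSSTT=4 HHMmSSTt=4 HHMmSsTT=8 HHMmSsTt=8 HHMmssTT=4 HHMmssTt=4 HHmmSSTT=2 HHmmSSTt=2 HHmmSsTT=4 HHmmSsTt=4 HHmmssTT=2 HHmmssTt=2 HhMMSSTT=4 HhMMSSTt=4 HhMMSsTT=8 HhMMSsTt=8 HhMMssTT=4 HhMMssTt=4 HhMmSSTT=8 HhMmSSTt=8 HhMmSsTT=16 HhMmSsTt=16 HhMmssTT=8 HhMmssTt=8 HhmmSSTT=4 HhmmSSTt=4 HhmmSsTT=8 HhmmSsTt=8 HhmmssTT=4 HhmmssTt=4 hhMMSSTT=2 hhMMSSTt=2 hhMMSsTT=4 hhMMSsTt=4 hhMMssTT=2 hhMMssTt=2 hhMmSSTT=4 hhMmSSTt=4 hhMmSsTT=8 hhMmSsTt=8 hhMmssTT=4 hhMmssTt=4 hhmmSSTT=2 hhmmSSTt=2 hhmmSsTT=4 hhmmSsTt=4 hhmmssTT=2 hhmmssTt=2
HHmmSSTt hits 2/256; gcd=2; 2÷2/256÷2 = 1/128

P(HHmmSSTt) = 1/128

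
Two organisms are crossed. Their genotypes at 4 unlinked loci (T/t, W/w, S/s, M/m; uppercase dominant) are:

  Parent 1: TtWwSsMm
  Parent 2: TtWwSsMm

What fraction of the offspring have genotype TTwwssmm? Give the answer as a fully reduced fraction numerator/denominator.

TtWwSsMm gametes: TWSM×1, TWSm×1, TWsM×1, TWsm×1, TwSM×1, TwSm×1, TwsM×1, Twsm×1, tWSM×1, tWSm×1, tWsM×1, tWsm×1, twSM×1, twSm×1, twsM×1, twsm×1
TtWwSsMm gametes: TWSM×1, TWSm×1, TWsM×1, TWsm×1, TwSM×1, TwSm×1, TwsM×1, Twsm×1, tWSM×1, tWSm×1, tWsM×1, tWsm×1, twSM×1, twSm×1, twsM×1, twsm×1
TtWwSsMm×TtWwSsMm grid (16·16=256): TTWWSSMM=1 TTWWSSMm=2 TTWWSSmm=1 TTWWSsMM=2 TTWWSsMm=4 TTWWSsmm=2 TTWWssMM=1 TTWWssMm=2 TTWWssmm=1 TTWwSSMM=2 TTWwSSMm=4 TTWwSSmm=2 TTWwSsMM=4 TTWwSsMm=8 TTWwSsmm=4 TTWwssMM=2 TTWwssMm=4 TTWwssmm=2 TTwwSSMM=1 TTwwSSMm=2 TTwwSSmm=1 TTwwSsMM=2 TTwwSsMm=4 TTwwSsmm=2 TTwwssMM=1 TTwwssMm=2 TTwwssmm=1 TtWWSSMM=2 TtWWSSMm=4 TtWWSSmm=2 TtWWSsMM=4 TtWWSsMm=8 TtWWSsmm=4 TtWWssMM=2 TtWWssMm=4 TtWWssmm=2 TtWwSSMM=4 TtWwSSMm=8 TtWwSSmm=4 TtWwSsMM=8 TtWwSsMm=16 TtWwSsmm=8 TtWwssMM=4 TtWwssMm=8 TtWwssmm=4 TtwwSSMM=2 TtwwSSMm=4 TtwwSSmm=2 TtwwSsMM=4 TtwwSsMm=8 TtwwSsmm=4 TtwwssMM=2 TtwwssMm=4 Ttwwssmm=2 ttWWSSMM=1 ttWWSSMm=2 ttWWSSmm=1 ttWWSsMM=2 ttWWSsMm=4 ttWWSsmm=2 ttWWssMM=1 ttWWssMm=2 ttWWssmm=1 ttWwSSMM=2 ttWwSSMm=4 ttWwSSmm=2 ttWwSsMM=4 ttWwSsMm=8 ttWwSsmm=4 ttWwssMM=2 ttWwssMm=4 ttWwssmm=2 ttwwSSMM=1 ttwwSSMm=2 ttwwSSmm=1 ttwwSsMM=2 ttwwSsMm=4 ttwwSsmm=2 ttwwssMM=1 ttwwssMm=2 ttwwssmm=1
TTwwssmm hits 1/256; gcd=1; 1÷1/256÷1 = 1/256

P(TTwwssmm) = 1/256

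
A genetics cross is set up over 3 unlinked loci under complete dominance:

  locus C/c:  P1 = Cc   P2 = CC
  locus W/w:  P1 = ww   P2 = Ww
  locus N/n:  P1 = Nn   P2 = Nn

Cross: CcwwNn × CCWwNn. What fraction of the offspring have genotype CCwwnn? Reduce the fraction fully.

CcwwNn gametes: CwN×2, Cwn×2, cwN×2, cwn×2
CCWwNn gametes: CWN×2, CWn×2, CwN×2, Cwn×2
CcwwNn×CCWwNn grid (8·8=64): CCWwNN=4 CCWwNn=8 CCWwnn=4 CCwwNN=4 CCwwNn=8 CCwwnn=4 CcWwNN=4 CcWwNn=8 CcWwnn=4 CcwwNN=4 CcwwNn=8 Ccwwnn=4
CCwwnn hits 4/64; gcd=4; 4÷4/64÷4 = 1/16

P(CCwwnn) = 1/16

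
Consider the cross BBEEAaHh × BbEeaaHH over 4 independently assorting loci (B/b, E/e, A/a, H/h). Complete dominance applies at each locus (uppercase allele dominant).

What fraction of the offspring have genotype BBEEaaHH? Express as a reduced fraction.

BBEEAaHh gametes: BEAH×4, BEAh×4, BEaH×4, BEah×4
BbEeaaHH gametes: BEaH×4, BeaH×4, bEaH×4, beaH×4
BBEEAaHh×BbEeaaHH grid (16·16=256): BBEEAaHH=16 BBEEAaHh=16 BBEEaaHH=16 BBEEaaHh=16 BBEeAaHH=16 BBEeAaHh=16 BBEeaaHH=16 BBEeaaHh=16 BbEEAaHH=16 BbEEAaHh=16 BbEEaaHH=16 BbEEaaHh=16 BbEeAaHH=16 BbEeAaHh=16 BbEeaaHH=16 BbEeaaHh=16
BBEEaaHH hits 16/256; gcd=16; 16÷16/256÷16 = 1/16

P(BBEEaaHH) = 1/16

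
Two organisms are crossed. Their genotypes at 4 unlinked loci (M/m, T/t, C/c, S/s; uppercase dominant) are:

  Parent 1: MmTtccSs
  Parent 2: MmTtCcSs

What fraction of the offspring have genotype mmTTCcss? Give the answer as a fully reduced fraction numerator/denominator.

P(mmTTCcss) = 1/128

MmTtccSs gametes: MTcS×2, MTcs×2, MtcS×2, Mtcs×2, mTcS×2, mTcs×2, mtcS×2, mtcs×2
MmTtCcSs gametes: MTCS×1, MTCs×1, MTcS×1, MTcs×1, MtCS×1, MtCs×1, MtcS×1, Mtcs×1, mTCS×1, mTCs×1, mTcS×1, mTcs×1, mtCS×1, mtCs×1, mtcS×1, mtcs×1
MmTtccSs×MmTtCcSs grid (16·16=256): MMTTCcSS=2 MMTTCcSs=4 MMTTCcss=2 MMTTccSS=2 MMTTccSs=4 MMTTccss=2 MMTtCcSS=4 MMTtCcSs=8 MMTtCcss=4 MMTtccSS=4 MMTtccSs=8 MMTtccss=4 MMttCcSS=2 MMttCcSs=4 MMttCcss=2 MMttccSS=2 MMttccSs=4 MMttccss=2 MmTTCcSS=4 MmTTCcSs=8 MmTTCcss=4 MmTTccSS=4 MmTTccSs=8 MmTTccss=4 MmTtCcSS=8 MmTtCcSs=16 MmTtCcss=8 MmTtccSS=8 MmTtccSs=16 MmTtccss=8 MmttCcSS=4 MmttCcSs=8 MmttCcss=4 MmttccSS=4 MmttccSs=8 Mmttccss=4 mmTTCcSS=2 mmTTCcSs=4 mmTTCcss=2 mmTTccSS=2 mmTTccSs=4 mmTTccss=2 mmTtCcSS=4 mmTtCcSs=8 mmTtCcss=4 mmTtccSS=4 mmTtccSs=8 mmTtccss=4 mmttCcSS=2 mmttCcSs=4 mmttCcss=2 mmttccSS=2 mmttccSs=4 mmttccss=2
mmTTCcss hits 2/256; gcd=2; 2÷2/256÷2 = 1/128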